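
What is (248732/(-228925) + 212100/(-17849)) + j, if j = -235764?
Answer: -963404107881268/4086082325 ≈ -2.3578e+5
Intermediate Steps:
(248732/(-228925) + 212100/(-17849)) + j = (248732/(-228925) + 212100/(-17849)) - 235764 = (248732*(-1/228925) + 212100*(-1/17849)) - 235764 = (-248732/228925 - 212100/17849) - 235764 = -52994609968/4086082325 - 235764 = -963404107881268/4086082325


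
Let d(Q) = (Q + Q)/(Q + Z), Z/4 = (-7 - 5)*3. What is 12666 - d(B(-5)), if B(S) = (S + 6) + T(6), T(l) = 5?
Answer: 291320/23 ≈ 12666.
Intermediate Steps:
Z = -144 (Z = 4*((-7 - 5)*3) = 4*(-12*3) = 4*(-36) = -144)
B(S) = 11 + S (B(S) = (S + 6) + 5 = (6 + S) + 5 = 11 + S)
d(Q) = 2*Q/(-144 + Q) (d(Q) = (Q + Q)/(Q - 144) = (2*Q)/(-144 + Q) = 2*Q/(-144 + Q))
12666 - d(B(-5)) = 12666 - 2*(11 - 5)/(-144 + (11 - 5)) = 12666 - 2*6/(-144 + 6) = 12666 - 2*6/(-138) = 12666 - 2*6*(-1)/138 = 12666 - 1*(-2/23) = 12666 + 2/23 = 291320/23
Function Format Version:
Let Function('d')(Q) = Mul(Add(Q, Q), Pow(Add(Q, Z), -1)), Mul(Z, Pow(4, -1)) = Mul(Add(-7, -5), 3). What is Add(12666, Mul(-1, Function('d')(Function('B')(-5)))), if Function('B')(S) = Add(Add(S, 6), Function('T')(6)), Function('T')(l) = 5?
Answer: Rational(291320, 23) ≈ 12666.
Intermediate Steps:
Z = -144 (Z = Mul(4, Mul(Add(-7, -5), 3)) = Mul(4, Mul(-12, 3)) = Mul(4, -36) = -144)
Function('B')(S) = Add(11, S) (Function('B')(S) = Add(Add(S, 6), 5) = Add(Add(6, S), 5) = Add(11, S))
Function('d')(Q) = Mul(2, Q, Pow(Add(-144, Q), -1)) (Function('d')(Q) = Mul(Add(Q, Q), Pow(Add(Q, -144), -1)) = Mul(Mul(2, Q), Pow(Add(-144, Q), -1)) = Mul(2, Q, Pow(Add(-144, Q), -1)))
Add(12666, Mul(-1, Function('d')(Function('B')(-5)))) = Add(12666, Mul(-1, Mul(2, Add(11, -5), Pow(Add(-144, Add(11, -5)), -1)))) = Add(12666, Mul(-1, Mul(2, 6, Pow(Add(-144, 6), -1)))) = Add(12666, Mul(-1, Mul(2, 6, Pow(-138, -1)))) = Add(12666, Mul(-1, Mul(2, 6, Rational(-1, 138)))) = Add(12666, Mul(-1, Rational(-2, 23))) = Add(12666, Rational(2, 23)) = Rational(291320, 23)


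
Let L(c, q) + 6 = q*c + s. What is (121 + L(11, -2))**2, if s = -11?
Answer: 6724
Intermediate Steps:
L(c, q) = -17 + c*q (L(c, q) = -6 + (q*c - 11) = -6 + (c*q - 11) = -6 + (-11 + c*q) = -17 + c*q)
(121 + L(11, -2))**2 = (121 + (-17 + 11*(-2)))**2 = (121 + (-17 - 22))**2 = (121 - 39)**2 = 82**2 = 6724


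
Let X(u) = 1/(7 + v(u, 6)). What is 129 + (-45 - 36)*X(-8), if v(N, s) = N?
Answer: 210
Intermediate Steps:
X(u) = 1/(7 + u)
129 + (-45 - 36)*X(-8) = 129 + (-45 - 36)/(7 - 8) = 129 - 81/(-1) = 129 - 81*(-1) = 129 + 81 = 210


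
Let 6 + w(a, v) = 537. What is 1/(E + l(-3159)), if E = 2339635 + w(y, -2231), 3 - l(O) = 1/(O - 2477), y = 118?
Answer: 5636/13189192485 ≈ 4.2732e-7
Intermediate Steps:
w(a, v) = 531 (w(a, v) = -6 + 537 = 531)
l(O) = 3 - 1/(-2477 + O) (l(O) = 3 - 1/(O - 2477) = 3 - 1/(-2477 + O))
E = 2340166 (E = 2339635 + 531 = 2340166)
1/(E + l(-3159)) = 1/(2340166 + (-7432 + 3*(-3159))/(-2477 - 3159)) = 1/(2340166 + (-7432 - 9477)/(-5636)) = 1/(2340166 - 1/5636*(-16909)) = 1/(2340166 + 16909/5636) = 1/(13189192485/5636) = 5636/13189192485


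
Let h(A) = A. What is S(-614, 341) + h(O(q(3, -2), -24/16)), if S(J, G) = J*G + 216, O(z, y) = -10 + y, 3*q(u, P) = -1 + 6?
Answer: -418339/2 ≈ -2.0917e+5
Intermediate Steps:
q(u, P) = 5/3 (q(u, P) = (-1 + 6)/3 = (1/3)*5 = 5/3)
S(J, G) = 216 + G*J (S(J, G) = G*J + 216 = 216 + G*J)
S(-614, 341) + h(O(q(3, -2), -24/16)) = (216 + 341*(-614)) + (-10 - 24/16) = (216 - 209374) + (-10 - 24*1/16) = -209158 + (-10 - 3/2) = -209158 - 23/2 = -418339/2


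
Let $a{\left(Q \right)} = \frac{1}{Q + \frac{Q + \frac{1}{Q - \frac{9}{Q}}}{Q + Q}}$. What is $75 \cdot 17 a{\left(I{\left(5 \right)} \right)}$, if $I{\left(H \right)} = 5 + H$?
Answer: $\frac{116025}{956} \approx 121.37$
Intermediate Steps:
$a{\left(Q \right)} = \frac{1}{Q + \frac{Q + \frac{1}{Q - \frac{9}{Q}}}{2 Q}}$
$75 \cdot 17 a{\left(I{\left(5 \right)} \right)} = 75 \cdot 17 \frac{2 \left(-9 + \left(5 + 5\right)^{2}\right)}{-8 + \left(5 + 5\right)^{2} - 18 \left(5 + 5\right) + 2 \left(5 + 5\right)^{3}} = 1275 \frac{2 \left(-9 + 10^{2}\right)}{-8 + 10^{2} - 180 + 2 \cdot 10^{3}} = 1275 \frac{2 \left(-9 + 100\right)}{-8 + 100 - 180 + 2 \cdot 1000} = 1275 \cdot 2 \frac{1}{-8 + 100 - 180 + 2000} \cdot 91 = 1275 \cdot 2 \cdot \frac{1}{1912} \cdot 91 = 1275 \cdot \frac{91}{956} = \frac{116025}{956}$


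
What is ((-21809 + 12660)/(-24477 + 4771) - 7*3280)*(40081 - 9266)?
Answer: -13941957427965/19706 ≈ -7.0750e+8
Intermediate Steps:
((-21809 + 12660)/(-24477 + 4771) - 7*3280)*(40081 - 9266) = (-9149/(-19706) - 22960)*30815 = (-9149*(-1/19706) - 22960)*30815 = (9149/19706 - 22960)*30815 = -452440611/19706*30815 = -13941957427965/19706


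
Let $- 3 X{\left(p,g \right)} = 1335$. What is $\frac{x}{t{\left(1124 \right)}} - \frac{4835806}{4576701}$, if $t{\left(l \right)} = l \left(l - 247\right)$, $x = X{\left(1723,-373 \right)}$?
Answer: $- \frac{4768922724833}{4511473857348} \approx -1.0571$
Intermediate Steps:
$X{\left(p,g \right)} = -445$ ($X{\left(p,g \right)} = \left(- \frac{1}{3}\right) 1335 = -445$)
$x = -445$
$t{\left(l \right)} = l \left(-247 + l\right)$
$\frac{x}{t{\left(1124 \right)}} - \frac{4835806}{4576701} = - \frac{445}{1124 \left(-247 + 1124\right)} - \frac{4835806}{4576701} = - \frac{445}{1124 \cdot 877} - \frac{4835806}{4576701} = - \frac{445}{985748} - \frac{4835806}{4576701} = - \frac{4768922724833}{4511473857348}$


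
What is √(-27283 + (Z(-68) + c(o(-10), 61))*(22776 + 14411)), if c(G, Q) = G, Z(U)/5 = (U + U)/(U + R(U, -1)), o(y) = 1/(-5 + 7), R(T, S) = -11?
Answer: √7773817882/158 ≈ 558.03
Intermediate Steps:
o(y) = ½ (o(y) = 1/2 = ½)
Z(U) = 10*U/(-11 + U) (Z(U) = 5*((U + U)/(U - 11)) = 5*((2*U)/(-11 + U)) = 5*(2*U/(-11 + U)) = 10*U/(-11 + U))
√(-27283 + (Z(-68) + c(o(-10), 61))*(22776 + 14411)) = √(-27283 + (10*(-68)/(-11 - 68) + ½)*(22776 + 14411)) = √(-27283 + (10*(-68)/(-79) + ½)*37187) = √(-27283 + (10*(-68)*(-1/79) + ½)*37187) = √(-27283 + (680/79 + ½)*37187) = √(-27283 + (1439/158)*37187) = √(-27283 + 53512093/158) = √(49201379/158) = √7773817882/158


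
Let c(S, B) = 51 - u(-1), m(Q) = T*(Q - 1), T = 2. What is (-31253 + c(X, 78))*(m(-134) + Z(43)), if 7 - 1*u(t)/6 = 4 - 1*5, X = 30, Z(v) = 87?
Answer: 5718750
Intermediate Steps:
m(Q) = -2 + 2*Q (m(Q) = 2*(Q - 1) = 2*(-1 + Q) = -2 + 2*Q)
u(t) = 48 (u(t) = 42 - 6*(4 - 1*5) = 42 - 6*(4 - 5) = 42 - 6*(-1) = 42 + 6 = 48)
c(S, B) = 3 (c(S, B) = 51 - 1*48 = 51 - 48 = 3)
(-31253 + c(X, 78))*(m(-134) + Z(43)) = (-31253 + 3)*((-2 + 2*(-134)) + 87) = -31250*((-2 - 268) + 87) = -31250*(-270 + 87) = -31250*(-183) = 5718750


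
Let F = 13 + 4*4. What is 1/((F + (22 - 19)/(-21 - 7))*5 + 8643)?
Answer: 28/246049 ≈ 0.00011380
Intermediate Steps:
F = 29 (F = 13 + 16 = 29)
1/((F + (22 - 19)/(-21 - 7))*5 + 8643) = 1/((29 + (22 - 19)/(-21 - 7))*5 + 8643) = 1/((29 + 3/(-28))*5 + 8643) = 1/((29 + 3*(-1/28))*5 + 8643) = 1/((29 - 3/28)*5 + 8643) = 1/((809/28)*5 + 8643) = 1/(4045/28 + 8643) = 1/(246049/28) = 28/246049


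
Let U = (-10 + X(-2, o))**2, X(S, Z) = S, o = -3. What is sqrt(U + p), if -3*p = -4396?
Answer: 2*sqrt(3621)/3 ≈ 40.117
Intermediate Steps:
p = 4396/3 (p = -1/3*(-4396) = 4396/3 ≈ 1465.3)
U = 144 (U = (-10 - 2)**2 = (-12)**2 = 144)
sqrt(U + p) = sqrt(144 + 4396/3) = sqrt(4828/3) = 2*sqrt(3621)/3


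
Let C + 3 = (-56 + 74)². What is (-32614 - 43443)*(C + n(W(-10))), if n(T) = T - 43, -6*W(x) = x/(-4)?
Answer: -253345867/12 ≈ -2.1112e+7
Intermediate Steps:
W(x) = x/24 (W(x) = -x/(6*(-4)) = -x*(-1)/(6*4) = -(-1)*x/24 = x/24)
C = 321 (C = -3 + (-56 + 74)² = -3 + 18² = -3 + 324 = 321)
n(T) = -43 + T
(-32614 - 43443)*(C + n(W(-10))) = (-32614 - 43443)*(321 + (-43 + (1/24)*(-10))) = -76057*(321 + (-43 - 5/12)) = -76057*(321 - 521/12) = -76057*3331/12 = -253345867/12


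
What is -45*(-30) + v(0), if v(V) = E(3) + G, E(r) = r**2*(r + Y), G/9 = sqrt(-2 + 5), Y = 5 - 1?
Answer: 1413 + 9*sqrt(3) ≈ 1428.6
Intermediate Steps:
Y = 4
G = 9*sqrt(3) (G = 9*sqrt(-2 + 5) = 9*sqrt(3) ≈ 15.588)
E(r) = r**2*(4 + r) (E(r) = r**2*(r + 4) = r**2*(4 + r))
v(V) = 63 + 9*sqrt(3) (v(V) = 3**2*(4 + 3) + 9*sqrt(3) = 9*7 + 9*sqrt(3) = 63 + 9*sqrt(3))
-45*(-30) + v(0) = -45*(-30) + (63 + 9*sqrt(3)) = 1350 + (63 + 9*sqrt(3)) = 1413 + 9*sqrt(3)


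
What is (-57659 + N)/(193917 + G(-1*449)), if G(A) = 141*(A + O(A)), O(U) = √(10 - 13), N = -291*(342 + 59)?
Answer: -2530167200/1895389923 + 8194450*I*√3/5686169769 ≈ -1.3349 + 0.0024961*I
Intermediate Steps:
N = -116691 (N = -291*401 = -116691)
O(U) = I*√3 (O(U) = √(-3) = I*√3)
G(A) = 141*A + 141*I*√3 (G(A) = 141*(A + I*√3) = 141*A + 141*I*√3)
(-57659 + N)/(193917 + G(-1*449)) = (-57659 - 116691)/(193917 + (141*(-1*449) + 141*I*√3)) = -174350/(193917 + (141*(-449) + 141*I*√3)) = -174350/(193917 + (-63309 + 141*I*√3)) = -174350/(130608 + 141*I*√3)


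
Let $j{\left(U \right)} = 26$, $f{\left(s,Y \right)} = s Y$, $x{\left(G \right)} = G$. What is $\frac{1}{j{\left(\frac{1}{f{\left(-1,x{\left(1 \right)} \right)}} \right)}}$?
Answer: $\frac{1}{26} \approx 0.038462$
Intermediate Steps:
$f{\left(s,Y \right)} = Y s$
$\frac{1}{j{\left(\frac{1}{f{\left(-1,x{\left(1 \right)} \right)}} \right)}} = \frac{1}{26}$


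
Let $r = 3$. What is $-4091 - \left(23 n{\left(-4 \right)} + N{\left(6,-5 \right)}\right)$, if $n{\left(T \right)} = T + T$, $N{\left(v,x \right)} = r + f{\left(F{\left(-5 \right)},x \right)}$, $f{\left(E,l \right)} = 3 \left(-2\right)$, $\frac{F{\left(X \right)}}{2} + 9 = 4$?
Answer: $-3904$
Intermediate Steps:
$F{\left(X \right)} = -10$ ($F{\left(X \right)} = -18 + 2 \cdot 4 = -18 + 8 = -10$)
$f{\left(E,l \right)} = -6$
$N{\left(v,x \right)} = -3$ ($N{\left(v,x \right)} = 3 - 6 = -3$)
$n{\left(T \right)} = 2 T$
$-4091 - \left(23 n{\left(-4 \right)} + N{\left(6,-5 \right)}\right) = -4091 - \left(23 \cdot 2 \left(-4\right) - 3\right) = -4091 - \left(23 \left(-8\right) - 3\right) = -4091 - \left(-184 - 3\right) = -4091 - -187 = -4091 + 187 = -3904$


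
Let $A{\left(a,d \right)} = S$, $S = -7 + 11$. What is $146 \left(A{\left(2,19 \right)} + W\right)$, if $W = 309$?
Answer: $45698$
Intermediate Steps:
$S = 4$
$A{\left(a,d \right)} = 4$
$146 \left(A{\left(2,19 \right)} + W\right) = 146 \left(4 + 309\right) = 146 \cdot 313 = 45698$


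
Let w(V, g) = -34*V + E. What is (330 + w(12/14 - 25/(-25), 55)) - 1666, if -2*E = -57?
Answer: -19189/14 ≈ -1370.6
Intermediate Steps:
E = 57/2 (E = -1/2*(-57) = 57/2 ≈ 28.500)
w(V, g) = 57/2 - 34*V (w(V, g) = -34*V + 57/2 = 57/2 - 34*V)
(330 + w(12/14 - 25/(-25), 55)) - 1666 = (330 + (57/2 - 34*(12/14 - 25/(-25)))) - 1666 = (330 + (57/2 - 34*(12*(1/14) - 25*(-1/25)))) - 1666 = (330 + (57/2 - 34*(6/7 + 1))) - 1666 = (330 + (57/2 - 34*13/7)) - 1666 = (330 + (57/2 - 442/7)) - 1666 = (330 - 485/14) - 1666 = 4135/14 - 1666 = -19189/14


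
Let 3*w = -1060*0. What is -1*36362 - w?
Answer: -36362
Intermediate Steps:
w = 0 (w = (-1060*0)/3 = (⅓)*0 = 0)
-1*36362 - w = -1*36362 - 1*0 = -36362 + 0 = -36362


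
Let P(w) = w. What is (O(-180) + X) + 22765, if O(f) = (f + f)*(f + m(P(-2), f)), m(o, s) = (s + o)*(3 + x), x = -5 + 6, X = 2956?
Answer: 352601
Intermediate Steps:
x = 1
m(o, s) = 4*o + 4*s (m(o, s) = (s + o)*(3 + 1) = (o + s)*4 = 4*o + 4*s)
O(f) = 2*f*(-8 + 5*f) (O(f) = (f + f)*(f + (4*(-2) + 4*f)) = (2*f)*(f + (-8 + 4*f)) = (2*f)*(-8 + 5*f) = 2*f*(-8 + 5*f))
(O(-180) + X) + 22765 = (2*(-180)*(-8 + 5*(-180)) + 2956) + 22765 = (2*(-180)*(-8 - 900) + 2956) + 22765 = (2*(-180)*(-908) + 2956) + 22765 = (326880 + 2956) + 22765 = 329836 + 22765 = 352601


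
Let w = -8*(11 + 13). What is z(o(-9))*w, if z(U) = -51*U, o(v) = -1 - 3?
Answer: -39168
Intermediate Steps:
o(v) = -4
w = -192 (w = -8*24 = -192)
z(o(-9))*w = -51*(-4)*(-192) = 204*(-192) = -39168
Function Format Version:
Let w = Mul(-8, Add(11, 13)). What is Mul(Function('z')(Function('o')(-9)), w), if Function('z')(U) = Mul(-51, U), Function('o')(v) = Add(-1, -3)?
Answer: -39168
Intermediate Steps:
Function('o')(v) = -4
w = -192 (w = Mul(-8, 24) = -192)
Mul(Function('z')(Function('o')(-9)), w) = Mul(Mul(-51, -4), -192) = Mul(204, -192) = -39168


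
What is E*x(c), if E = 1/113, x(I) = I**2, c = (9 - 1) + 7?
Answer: 225/113 ≈ 1.9911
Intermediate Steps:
c = 15 (c = 8 + 7 = 15)
E = 1/113 ≈ 0.0088496
E*x(c) = (1/113)*15**2 = (1/113)*225 = 225/113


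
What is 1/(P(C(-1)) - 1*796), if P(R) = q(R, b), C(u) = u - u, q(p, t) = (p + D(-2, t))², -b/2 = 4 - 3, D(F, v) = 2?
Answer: -1/792 ≈ -0.0012626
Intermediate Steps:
b = -2 (b = -2*(4 - 3) = -2*1 = -2)
q(p, t) = (2 + p)² (q(p, t) = (p + 2)² = (2 + p)²)
C(u) = 0
P(R) = (2 + R)²
1/(P(C(-1)) - 1*796) = 1/((2 + 0)² - 1*796) = 1/(2² - 796) = 1/(4 - 796) = 1/(-792) = -1/792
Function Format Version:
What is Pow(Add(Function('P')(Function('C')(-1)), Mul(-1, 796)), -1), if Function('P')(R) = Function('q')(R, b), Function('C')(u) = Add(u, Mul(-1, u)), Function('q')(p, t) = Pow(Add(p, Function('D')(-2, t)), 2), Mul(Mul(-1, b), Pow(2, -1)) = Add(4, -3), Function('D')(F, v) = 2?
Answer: Rational(-1, 792) ≈ -0.0012626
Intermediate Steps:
b = -2 (b = Mul(-2, Add(4, -3)) = Mul(-2, 1) = -2)
Function('q')(p, t) = Pow(Add(2, p), 2) (Function('q')(p, t) = Pow(Add(p, 2), 2) = Pow(Add(2, p), 2))
Function('C')(u) = 0
Function('P')(R) = Pow(Add(2, R), 2)
Pow(Add(Function('P')(Function('C')(-1)), Mul(-1, 796)), -1) = Pow(Add(Pow(Add(2, 0), 2), Mul(-1, 796)), -1) = Pow(Add(Pow(2, 2), -796), -1) = Pow(Add(4, -796), -1) = Pow(-792, -1) = Rational(-1, 792)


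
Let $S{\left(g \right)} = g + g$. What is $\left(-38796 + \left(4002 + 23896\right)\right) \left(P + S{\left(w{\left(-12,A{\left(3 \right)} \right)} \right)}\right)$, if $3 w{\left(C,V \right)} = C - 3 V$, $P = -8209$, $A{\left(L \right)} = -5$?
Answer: $89439886$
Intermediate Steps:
$w{\left(C,V \right)} = - V + \frac{C}{3}$ ($w{\left(C,V \right)} = \frac{C - 3 V}{3} = - V + \frac{C}{3}$)
$S{\left(g \right)} = 2 g$
$\left(-38796 + \left(4002 + 23896\right)\right) \left(P + S{\left(w{\left(-12,A{\left(3 \right)} \right)} \right)}\right) = \left(-38796 + \left(4002 + 23896\right)\right) \left(-8209 + 2 \left(\left(-1\right) \left(-5\right) + \frac{1}{3} \left(-12\right)\right)\right) = \left(-38796 + 27898\right) \left(-8209 + 2 \left(5 - 4\right)\right) = - 10898 \left(-8209 + 2 \cdot 1\right) = - 10898 \left(-8209 + 2\right) = \left(-10898\right) \left(-8207\right) = 89439886$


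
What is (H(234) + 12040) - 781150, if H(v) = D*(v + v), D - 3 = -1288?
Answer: -1370490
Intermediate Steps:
D = -1285 (D = 3 - 1288 = -1285)
H(v) = -2570*v (H(v) = -1285*(v + v) = -2570*v)
(H(234) + 12040) - 781150 = (-2570*234 + 12040) - 781150 = (-601380 + 12040) - 781150 = -589340 - 781150 = -1370490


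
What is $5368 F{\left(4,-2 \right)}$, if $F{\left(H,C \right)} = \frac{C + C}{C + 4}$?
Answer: $-10736$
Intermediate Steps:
$F{\left(H,C \right)} = \frac{2 C}{4 + C}$
$5368 F{\left(4,-2 \right)} = 5368 \cdot 2 \left(-2\right) \frac{1}{4 - 2} = 5368 \cdot 2 \left(-2\right) \frac{1}{2} = 5368 \left(-2\right) = -10736$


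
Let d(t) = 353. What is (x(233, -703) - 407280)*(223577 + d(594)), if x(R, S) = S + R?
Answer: -91307457500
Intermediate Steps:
x(R, S) = R + S
(x(233, -703) - 407280)*(223577 + d(594)) = ((233 - 703) - 407280)*(223577 + 353) = (-470 - 407280)*223930 = -407750*223930 = -91307457500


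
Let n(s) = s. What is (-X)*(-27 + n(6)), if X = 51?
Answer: 1071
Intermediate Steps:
(-X)*(-27 + n(6)) = (-1*51)*(-27 + 6) = -51*(-21) = 1071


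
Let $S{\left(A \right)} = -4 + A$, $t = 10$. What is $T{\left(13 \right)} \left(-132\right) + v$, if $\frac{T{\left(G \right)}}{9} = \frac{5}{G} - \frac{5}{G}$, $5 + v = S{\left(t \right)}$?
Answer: $1$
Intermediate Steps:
$v = 1$ ($v = -5 + \left(-4 + 10\right) = -5 + 6 = 1$)
$T{\left(G \right)} = 0$ ($T{\left(G \right)} = 9 \left(\frac{5}{G} - \frac{5}{G}\right) = 9 \cdot 0 = 0$)
$T{\left(13 \right)} \left(-132\right) + v = 0 \left(-132\right) + 1 = 0 + 1 = 1$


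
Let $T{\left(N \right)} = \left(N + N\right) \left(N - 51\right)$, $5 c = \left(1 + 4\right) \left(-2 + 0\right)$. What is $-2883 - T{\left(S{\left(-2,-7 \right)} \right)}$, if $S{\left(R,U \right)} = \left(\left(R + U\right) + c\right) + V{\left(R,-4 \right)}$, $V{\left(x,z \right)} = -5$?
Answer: $-5027$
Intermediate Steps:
$c = -2$ ($c = \frac{\left(1 + 4\right) \left(-2 + 0\right)}{5} = \frac{5 \left(-2\right)}{5} = \frac{1}{5} \left(-10\right) = -2$)
$S{\left(R,U \right)} = -7 + R + U$ ($S{\left(R,U \right)} = \left(\left(R + U\right) - 2\right) - 5 = \left(-2 + R + U\right) - 5 = -7 + R + U$)
$T{\left(N \right)} = 2 N \left(-51 + N\right)$
$-2883 - T{\left(S{\left(-2,-7 \right)} \right)} = -2883 - 2 \left(-7 - 2 - 7\right) \left(-51 - 16\right) = -2883 - 2 \left(-16\right) \left(-51 - 16\right) = -2883 - 2 \left(-16\right) \left(-67\right) = -2883 - 2144 = -5027$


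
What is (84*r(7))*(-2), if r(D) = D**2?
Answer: -8232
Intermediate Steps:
(84*r(7))*(-2) = (84*7**2)*(-2) = (84*49)*(-2) = 4116*(-2) = -8232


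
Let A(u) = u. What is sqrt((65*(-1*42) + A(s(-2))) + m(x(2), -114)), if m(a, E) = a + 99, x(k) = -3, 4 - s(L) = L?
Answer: 6*I*sqrt(73) ≈ 51.264*I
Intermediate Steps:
s(L) = 4 - L
m(a, E) = 99 + a
sqrt((65*(-1*42) + A(s(-2))) + m(x(2), -114)) = sqrt((65*(-1*42) + (4 - 1*(-2))) + (99 - 3)) = sqrt((65*(-42) + (4 + 2)) + 96) = sqrt((-2730 + 6) + 96) = sqrt(-2724 + 96) = sqrt(-2628) = 6*I*sqrt(73)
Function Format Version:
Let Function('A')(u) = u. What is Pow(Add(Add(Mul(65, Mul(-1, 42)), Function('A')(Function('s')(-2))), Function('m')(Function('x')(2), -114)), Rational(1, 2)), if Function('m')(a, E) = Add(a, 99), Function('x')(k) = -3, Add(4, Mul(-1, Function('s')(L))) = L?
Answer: Mul(6, I, Pow(73, Rational(1, 2))) ≈ Mul(51.264, I)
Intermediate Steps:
Function('s')(L) = Add(4, Mul(-1, L))
Function('m')(a, E) = Add(99, a)
Pow(Add(Add(Mul(65, Mul(-1, 42)), Function('A')(Function('s')(-2))), Function('m')(Function('x')(2), -114)), Rational(1, 2)) = Pow(Add(Add(Mul(65, Mul(-1, 42)), Add(4, Mul(-1, -2))), Add(99, -3)), Rational(1, 2)) = Pow(Add(Add(Mul(65, -42), Add(4, 2)), 96), Rational(1, 2)) = Pow(Add(Add(-2730, 6), 96), Rational(1, 2)) = Pow(Add(-2724, 96), Rational(1, 2)) = Pow(-2628, Rational(1, 2)) = Mul(6, I, Pow(73, Rational(1, 2)))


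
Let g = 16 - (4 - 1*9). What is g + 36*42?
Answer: 1533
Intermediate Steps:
g = 21 (g = 16 - (4 - 9) = 16 - 1*(-5) = 16 + 5 = 21)
g + 36*42 = 21 + 36*42 = 21 + 1512 = 1533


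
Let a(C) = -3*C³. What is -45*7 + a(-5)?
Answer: 60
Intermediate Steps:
-45*7 + a(-5) = -45*7 - 3*(-5)³ = -315 - 3*(-125) = -315 + 375 = 60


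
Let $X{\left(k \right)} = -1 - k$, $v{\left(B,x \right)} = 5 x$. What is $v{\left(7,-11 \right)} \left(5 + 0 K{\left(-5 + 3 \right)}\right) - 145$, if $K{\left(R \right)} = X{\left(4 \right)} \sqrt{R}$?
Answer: $-420$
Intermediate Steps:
$K{\left(R \right)} = - 5 \sqrt{R}$ ($K{\left(R \right)} = \left(-1 - 4\right) \sqrt{R} = - 5 \sqrt{R}$)
$v{\left(7,-11 \right)} \left(5 + 0 K{\left(-5 + 3 \right)}\right) - 145 = 5 \left(-11\right) \left(5 + 0 \left(- 5 \sqrt{-5 + 3}\right)\right) - 145 = - 55 \left(5 + 0 \left(- 5 \sqrt{-2}\right)\right) - 145 = - 55 \left(5 + 0 \left(- 5 i \sqrt{2}\right)\right) - 145 = - 55 \left(5 + 0\right) - 145 = \left(-55\right) 5 - 145 = -275 - 145 = -420$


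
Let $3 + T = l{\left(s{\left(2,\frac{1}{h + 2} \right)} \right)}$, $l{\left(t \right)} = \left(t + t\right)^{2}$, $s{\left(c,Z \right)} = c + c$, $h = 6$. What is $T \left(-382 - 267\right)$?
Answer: $-39589$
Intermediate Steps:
$s{\left(c,Z \right)} = 2 c$
$l{\left(t \right)} = 4 t^{2}$ ($l{\left(t \right)} = \left(2 t\right)^{2} = 4 t^{2}$)
$T = 61$ ($T = -3 + 4 \left(2 \cdot 2\right)^{2} = -3 + 4 \cdot 4^{2} = -3 + 4 \cdot 16 = -3 + 64 = 61$)
$T \left(-382 - 267\right) = 61 \left(-382 - 267\right) = 61 \left(-649\right) = -39589$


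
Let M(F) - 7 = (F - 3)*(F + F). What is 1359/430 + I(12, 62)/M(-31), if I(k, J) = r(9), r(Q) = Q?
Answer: 63959/20210 ≈ 3.1647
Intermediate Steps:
I(k, J) = 9
M(F) = 7 + 2*F*(-3 + F) (M(F) = 7 + (F - 3)*(F + F) = 7 + (-3 + F)*(2*F) = 7 + 2*F*(-3 + F))
1359/430 + I(12, 62)/M(-31) = 1359/430 + 9/(7 - 6*(-31) + 2*(-31)**2) = 1359*(1/430) + 9/(7 + 186 + 2*961) = 1359/430 + 9/(7 + 186 + 1922) = 1359/430 + 9/2115 = 1359/430 + 9*(1/2115) = 1359/430 + 1/235 = 63959/20210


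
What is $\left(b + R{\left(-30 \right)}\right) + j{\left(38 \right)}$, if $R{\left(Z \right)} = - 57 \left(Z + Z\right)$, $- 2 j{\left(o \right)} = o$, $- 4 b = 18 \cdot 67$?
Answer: $\frac{6199}{2} \approx 3099.5$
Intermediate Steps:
$b = - \frac{603}{2}$ ($b = - \frac{18 \cdot 67}{4} = \left(- \frac{1}{4}\right) 1206 = - \frac{603}{2} \approx -301.5$)
$j{\left(o \right)} = - \frac{o}{2}$
$R{\left(Z \right)} = - 114 Z$ ($R{\left(Z \right)} = - 57 \cdot 2 Z = - 114 Z$)
$\left(b + R{\left(-30 \right)}\right) + j{\left(38 \right)} = \left(- \frac{603}{2} - -3420\right) - 19 = \left(- \frac{603}{2} + 3420\right) - 19 = \frac{6237}{2} - 19 = \frac{6199}{2}$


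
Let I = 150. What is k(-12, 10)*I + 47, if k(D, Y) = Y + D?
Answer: -253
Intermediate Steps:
k(D, Y) = D + Y
k(-12, 10)*I + 47 = (-12 + 10)*150 + 47 = -2*150 + 47 = -300 + 47 = -253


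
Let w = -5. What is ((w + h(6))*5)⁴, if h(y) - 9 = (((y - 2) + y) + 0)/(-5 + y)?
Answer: 24010000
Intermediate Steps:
h(y) = 9 + (-2 + 2*y)/(-5 + y) (h(y) = 9 + (((y - 2) + y) + 0)/(-5 + y) = 9 + (((-2 + y) + y) + 0)/(-5 + y) = 9 + ((-2 + 2*y) + 0)/(-5 + y) = 9 + (-2 + 2*y)/(-5 + y))
((w + h(6))*5)⁴ = ((-5 + (-47 + 11*6)/(-5 + 6))*5)⁴ = ((-5 + (-47 + 66)/1)*5)⁴ = ((-5 + 1*19)*5)⁴ = ((-5 + 19)*5)⁴ = (14*5)⁴ = 70⁴ = 24010000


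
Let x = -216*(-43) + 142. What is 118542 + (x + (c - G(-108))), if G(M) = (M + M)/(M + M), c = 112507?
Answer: 240478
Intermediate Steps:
x = 9430 (x = 9288 + 142 = 9430)
G(M) = 1 (G(M) = (2*M)/((2*M)) = (2*M)*(1/(2*M)) = 1)
118542 + (x + (c - G(-108))) = 118542 + (9430 + (112507 - 1*1)) = 118542 + (9430 + (112507 - 1)) = 118542 + (9430 + 112506) = 118542 + 121936 = 240478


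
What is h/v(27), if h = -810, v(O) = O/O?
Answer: -810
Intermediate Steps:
v(O) = 1
h/v(27) = -810/1 = -810*1 = -810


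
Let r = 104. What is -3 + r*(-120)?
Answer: -12483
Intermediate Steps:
-3 + r*(-120) = -3 + 104*(-120) = -3 - 12480 = -12483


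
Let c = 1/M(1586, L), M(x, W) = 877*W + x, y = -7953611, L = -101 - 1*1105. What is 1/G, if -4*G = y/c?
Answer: -1/2099904422609 ≈ -4.7621e-13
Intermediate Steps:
L = -1206 (L = -101 - 1105 = -1206)
M(x, W) = x + 877*W
c = -1/1056076 (c = 1/(1586 + 877*(-1206)) = 1/(1586 - 1057662) = 1/(-1056076) = -1/1056076 ≈ -9.4690e-7)
G = -2099904422609 (G = -(-7953611)/(4*(-1/1056076)) = -(-7953611)*(-1056076)/4 = -¼*8399617690436 = -2099904422609)
1/G = 1/(-2099904422609) = -1/2099904422609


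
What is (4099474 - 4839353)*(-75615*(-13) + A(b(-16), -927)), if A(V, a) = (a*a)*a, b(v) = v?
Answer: 588658821706452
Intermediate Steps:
A(V, a) = a³ (A(V, a) = a²*a = a³)
(4099474 - 4839353)*(-75615*(-13) + A(b(-16), -927)) = (4099474 - 4839353)*(-75615*(-13) + (-927)³) = -739879*(982995 - 796597983) = -739879*(-795614988) = 588658821706452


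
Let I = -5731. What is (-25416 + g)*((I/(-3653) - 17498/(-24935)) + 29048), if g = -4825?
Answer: -80021258076566879/91087555 ≈ -8.7851e+8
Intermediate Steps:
(-25416 + g)*((I/(-3653) - 17498/(-24935)) + 29048) = (-25416 - 4825)*((-5731/(-3653) - 17498/(-24935)) + 29048) = -30241*((-5731*(-1/3653) - 17498*(-1/24935)) + 29048) = -30241*((5731/3653 + 17498/24935) + 29048) = -30241*(206822679/91087555 + 29048) = -30241*2646118120319/91087555 = -80021258076566879/91087555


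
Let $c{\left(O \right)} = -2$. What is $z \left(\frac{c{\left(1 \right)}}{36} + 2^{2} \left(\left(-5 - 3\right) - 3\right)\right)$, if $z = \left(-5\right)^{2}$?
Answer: $- \frac{19825}{18} \approx -1101.4$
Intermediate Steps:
$z = 25$
$z \left(\frac{c{\left(1 \right)}}{36} + 2^{2} \left(\left(-5 - 3\right) - 3\right)\right) = 25 \left(- \frac{2}{36} + 2^{2} \left(\left(-5 - 3\right) - 3\right)\right) = 25 \left(\left(-2\right) \frac{1}{36} + 4 \left(-8 - 3\right)\right) = 25 \left(- \frac{1}{18} + 4 \left(-11\right)\right) = 25 \left(- \frac{1}{18} - 44\right) = 25 \left(- \frac{793}{18}\right) = - \frac{19825}{18}$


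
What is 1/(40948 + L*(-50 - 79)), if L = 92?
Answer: 1/29080 ≈ 3.4388e-5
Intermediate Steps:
1/(40948 + L*(-50 - 79)) = 1/(40948 + 92*(-50 - 79)) = 1/(40948 + 92*(-129)) = 1/(40948 - 11868) = 1/29080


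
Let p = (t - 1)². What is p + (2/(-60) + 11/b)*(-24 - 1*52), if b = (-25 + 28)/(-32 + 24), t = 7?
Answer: 34018/15 ≈ 2267.9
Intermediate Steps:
b = -3/8 (b = 3/(-8) = 3*(-⅛) = -3/8 ≈ -0.37500)
p = 36 (p = (7 - 1)² = 6² = 36)
p + (2/(-60) + 11/b)*(-24 - 1*52) = 36 + (2/(-60) + 11/(-3/8))*(-24 - 1*52) = 36 + (2*(-1/60) + 11*(-8/3))*(-24 - 52) = 36 + (-1/30 - 88/3)*(-76) = 36 - 881/30*(-76) = 36 + 33478/15 = 34018/15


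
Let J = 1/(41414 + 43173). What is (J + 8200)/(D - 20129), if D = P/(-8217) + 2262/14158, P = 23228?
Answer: -40346203496084343/99053211525562784 ≈ -0.40732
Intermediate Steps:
D = -155137585/58168143 (D = 23228/(-8217) + 2262/14158 = 23228*(-1/8217) + 2262*(1/14158) = -23228/8217 + 1131/7079 = -155137585/58168143 ≈ -2.6671)
J = 1/84587 ≈ 1.1822e-5
(J + 8200)/(D - 20129) = (1/84587 + 8200)/(-155137585/58168143 - 20129) = 693613401/(84587*(-1171021688032/58168143)) = (693613401/84587)*(-58168143/1171021688032) = -40346203496084343/99053211525562784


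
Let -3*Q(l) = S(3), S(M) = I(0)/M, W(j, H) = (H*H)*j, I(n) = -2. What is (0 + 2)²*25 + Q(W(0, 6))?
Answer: 902/9 ≈ 100.22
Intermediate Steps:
W(j, H) = j*H² (W(j, H) = H²*j = j*H²)
S(M) = -2/M
Q(l) = 2/9 (Q(l) = -(-2)/(3*3) = -⅓*(-⅔) = 2/9)
(0 + 2)²*25 + Q(W(0, 6)) = (0 + 2)²*25 + 2/9 = 2²*25 + 2/9 = 4*25 + 2/9 = 100 + 2/9 = 902/9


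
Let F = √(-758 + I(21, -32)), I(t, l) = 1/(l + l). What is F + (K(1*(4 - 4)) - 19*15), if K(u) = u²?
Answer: -285 + I*√48513/8 ≈ -285.0 + 27.532*I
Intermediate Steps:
I(t, l) = 1/(2*l)
F = I*√48513/8 (F = √(-758 + (½)/(-32)) = √(-758 + (½)*(-1/32)) = √(-758 - 1/64) = √(-48513/64) = I*√48513/8 ≈ 27.532*I)
F + (K(1*(4 - 4)) - 19*15) = I*√48513/8 + ((1*(4 - 4))² - 19*15) = I*√48513/8 + ((1*0)² - 285) = I*√48513/8 + (0² - 285) = I*√48513/8 + (0 - 285) = I*√48513/8 - 285 = -285 + I*√48513/8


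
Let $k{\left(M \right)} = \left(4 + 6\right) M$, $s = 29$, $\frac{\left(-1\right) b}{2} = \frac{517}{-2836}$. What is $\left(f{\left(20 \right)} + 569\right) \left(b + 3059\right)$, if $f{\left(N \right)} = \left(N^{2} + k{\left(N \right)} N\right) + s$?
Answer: $\frac{10841109321}{709} \approx 1.5291 \cdot 10^{7}$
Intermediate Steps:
$b = \frac{517}{1418}$ ($b = - 2 \frac{517}{-2836} = - 2 \cdot 517 \left(- \frac{1}{2836}\right) = \left(-2\right) \left(- \frac{517}{2836}\right) = \frac{517}{1418} \approx 0.3646$)
$k{\left(M \right)} = 10 M$
$f{\left(N \right)} = 29 + 11 N^{2}$ ($f{\left(N \right)} = \left(N^{2} + 10 N N\right) + 29 = \left(N^{2} + 10 N^{2}\right) + 29 = 11 N^{2} + 29 = 29 + 11 N^{2}$)
$\left(f{\left(20 \right)} + 569\right) \left(b + 3059\right) = \left(\left(29 + 11 \cdot 20^{2}\right) + 569\right) \left(\frac{517}{1418} + 3059\right) = \left(\left(29 + 11 \cdot 400\right) + 569\right) \frac{4338179}{1418} = \left(\left(29 + 4400\right) + 569\right) \frac{4338179}{1418} = \left(4429 + 569\right) \frac{4338179}{1418} = 4998 \cdot \frac{4338179}{1418} = \frac{10841109321}{709}$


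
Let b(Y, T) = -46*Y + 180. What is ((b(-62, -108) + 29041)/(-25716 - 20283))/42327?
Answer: -10691/648999891 ≈ -1.6473e-5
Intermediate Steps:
b(Y, T) = 180 - 46*Y
((b(-62, -108) + 29041)/(-25716 - 20283))/42327 = (((180 - 46*(-62)) + 29041)/(-25716 - 20283))/42327 = (((180 + 2852) + 29041)/(-45999))*(1/42327) = ((3032 + 29041)*(-1/45999))*(1/42327) = (32073*(-1/45999))*(1/42327) = -10691/15333*1/42327 = -10691/648999891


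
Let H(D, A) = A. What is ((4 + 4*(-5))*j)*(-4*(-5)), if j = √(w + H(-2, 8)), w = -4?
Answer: -640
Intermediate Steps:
j = 2 (j = √(-4 + 8) = √4 = 2)
((4 + 4*(-5))*j)*(-4*(-5)) = ((4 + 4*(-5))*2)*(-4*(-5)) = ((4 - 20)*2)*20 = -16*2*20 = -32*20 = -640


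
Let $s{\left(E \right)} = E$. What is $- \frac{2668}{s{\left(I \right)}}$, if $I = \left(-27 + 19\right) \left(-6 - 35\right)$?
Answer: $- \frac{667}{82} \approx -8.1341$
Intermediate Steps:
$I = 328$ ($I = \left(-8\right) \left(-41\right) = 328$)
$- \frac{2668}{s{\left(I \right)}} = - \frac{2668}{328} = \left(-2668\right) \frac{1}{328} = - \frac{667}{82}$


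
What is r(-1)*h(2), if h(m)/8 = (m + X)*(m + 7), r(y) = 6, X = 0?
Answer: 864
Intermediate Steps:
h(m) = 8*m*(7 + m) (h(m) = 8*((m + 0)*(m + 7)) = 8*(m*(7 + m)) = 8*m*(7 + m))
r(-1)*h(2) = 6*(8*2*(7 + 2)) = 6*(8*2*9) = 6*144 = 864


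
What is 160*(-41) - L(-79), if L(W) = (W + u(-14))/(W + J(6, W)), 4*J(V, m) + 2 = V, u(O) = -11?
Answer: -85295/13 ≈ -6561.2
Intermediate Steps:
J(V, m) = -½ + V/4
L(W) = (-11 + W)/(1 + W) (L(W) = (W - 11)/(W + (-½ + (¼)*6)) = (-11 + W)/(W + (-½ + 3/2)) = (-11 + W)/(W + 1) = (-11 + W)/(1 + W))
160*(-41) - L(-79) = 160*(-41) - (-11 - 79)/(1 - 79) = -6560 - (-90)/(-78) = -6560 - (-1)*(-90)/78 = -6560 - 1*15/13 = -6560 - 15/13 = -85295/13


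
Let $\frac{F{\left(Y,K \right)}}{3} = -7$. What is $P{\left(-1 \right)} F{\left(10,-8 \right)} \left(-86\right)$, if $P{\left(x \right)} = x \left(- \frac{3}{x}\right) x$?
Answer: $5418$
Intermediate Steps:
$F{\left(Y,K \right)} = -21$ ($F{\left(Y,K \right)} = 3 \left(-7\right) = -21$)
$P{\left(x \right)} = - 3 x$
$P{\left(-1 \right)} F{\left(10,-8 \right)} \left(-86\right) = \left(-3\right) \left(-1\right) \left(-21\right) \left(-86\right) = 3 \left(-21\right) \left(-86\right) = \left(-63\right) \left(-86\right) = 5418$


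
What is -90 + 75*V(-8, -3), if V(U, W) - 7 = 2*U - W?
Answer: -540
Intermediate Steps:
V(U, W) = 7 - W + 2*U (V(U, W) = 7 + (2*U - W) = 7 + (-W + 2*U) = 7 - W + 2*U)
-90 + 75*V(-8, -3) = -90 + 75*(7 - 1*(-3) + 2*(-8)) = -90 + 75*(7 + 3 - 16) = -90 + 75*(-6) = -90 - 450 = -540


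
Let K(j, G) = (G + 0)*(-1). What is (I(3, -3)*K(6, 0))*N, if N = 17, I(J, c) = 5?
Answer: 0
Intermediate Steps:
K(j, G) = -G (K(j, G) = G*(-1) = -G)
(I(3, -3)*K(6, 0))*N = (5*(-1*0))*17 = (5*0)*17 = 0*17 = 0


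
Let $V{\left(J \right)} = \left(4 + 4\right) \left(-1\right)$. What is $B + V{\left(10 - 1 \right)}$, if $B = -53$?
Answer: $-61$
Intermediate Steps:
$V{\left(J \right)} = -8$ ($V{\left(J \right)} = 8 \left(-1\right) = -8$)
$B + V{\left(10 - 1 \right)} = -53 - 8 = -61$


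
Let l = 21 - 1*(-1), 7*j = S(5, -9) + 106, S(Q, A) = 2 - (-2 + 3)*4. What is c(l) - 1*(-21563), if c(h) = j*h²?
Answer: 201277/7 ≈ 28754.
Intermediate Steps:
S(Q, A) = -2 (S(Q, A) = 2 - 4 = -2)
j = 104/7 (j = (-2 + 106)/7 = (⅐)*104 = 104/7 ≈ 14.857)
l = 22 (l = 21 + 1 = 22)
c(h) = 104*h²/7
c(l) - 1*(-21563) = (104/7)*22² - 1*(-21563) = (104/7)*484 + 21563 = 50336/7 + 21563 = 201277/7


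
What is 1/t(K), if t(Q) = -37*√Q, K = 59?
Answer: -√59/2183 ≈ -0.0035186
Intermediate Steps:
1/t(K) = 1/(-37*√59) = -√59/2183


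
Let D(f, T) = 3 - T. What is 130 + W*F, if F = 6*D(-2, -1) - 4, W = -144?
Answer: -2750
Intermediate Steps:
F = 20 (F = 6*(3 - 1*(-1)) - 4 = 6*(3 + 1) - 4 = 6*4 - 4 = 24 - 4 = 20)
130 + W*F = 130 - 144*20 = 130 - 2880 = -2750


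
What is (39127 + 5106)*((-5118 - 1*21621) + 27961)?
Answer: 54052726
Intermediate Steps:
(39127 + 5106)*((-5118 - 1*21621) + 27961) = 44233*((-5118 - 21621) + 27961) = 44233*(-26739 + 27961) = 44233*1222 = 54052726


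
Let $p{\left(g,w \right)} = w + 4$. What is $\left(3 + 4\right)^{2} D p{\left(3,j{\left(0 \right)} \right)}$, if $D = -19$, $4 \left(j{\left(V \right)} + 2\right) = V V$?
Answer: $-1862$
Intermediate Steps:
$j{\left(V \right)} = -2 + \frac{V^{2}}{4}$ ($j{\left(V \right)} = -2 + \frac{V V}{4} = -2 + \frac{V^{2}}{4}$)
$p{\left(g,w \right)} = 4 + w$
$\left(3 + 4\right)^{2} D p{\left(3,j{\left(0 \right)} \right)} = \left(3 + 4\right)^{2} \left(-19\right) \left(4 - \left(2 - \frac{0^{2}}{4}\right)\right) = 7^{2} \left(-19\right) \left(4 + \left(-2 + \frac{1}{4} \cdot 0\right)\right) = 49 \left(-19\right) \left(4 + \left(-2 + 0\right)\right) = - 931 \left(4 - 2\right) = \left(-931\right) 2 = -1862$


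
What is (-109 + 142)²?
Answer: 1089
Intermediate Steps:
(-109 + 142)² = 33² = 1089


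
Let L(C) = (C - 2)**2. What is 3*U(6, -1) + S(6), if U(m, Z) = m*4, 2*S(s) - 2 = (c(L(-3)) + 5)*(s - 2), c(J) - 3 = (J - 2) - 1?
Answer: 133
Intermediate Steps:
L(C) = (-2 + C)**2
c(J) = J (c(J) = 3 + ((J - 2) - 1) = 3 + ((-2 + J) - 1) = 3 + (-3 + J) = J)
S(s) = -29 + 15*s (S(s) = 1 + (((-2 - 3)**2 + 5)*(s - 2))/2 = 1 + (((-5)**2 + 5)*(-2 + s))/2 = 1 + ((25 + 5)*(-2 + s))/2 = 1 + (30*(-2 + s))/2 = 1 + (-60 + 30*s)/2 = 1 + (-30 + 15*s) = -29 + 15*s)
U(m, Z) = 4*m
3*U(6, -1) + S(6) = 3*(4*6) + (-29 + 15*6) = 3*24 + (-29 + 90) = 72 + 61 = 133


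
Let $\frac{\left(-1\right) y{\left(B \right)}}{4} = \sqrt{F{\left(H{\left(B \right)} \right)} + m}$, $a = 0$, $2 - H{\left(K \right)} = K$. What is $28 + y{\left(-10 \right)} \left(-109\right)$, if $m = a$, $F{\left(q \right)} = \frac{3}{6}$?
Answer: $28 + 218 \sqrt{2} \approx 336.3$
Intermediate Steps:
$H{\left(K \right)} = 2 - K$
$F{\left(q \right)} = \frac{1}{2}$ ($F{\left(q \right)} = 3 \cdot \frac{1}{6} = \frac{1}{2}$)
$m = 0$
$y{\left(B \right)} = - 2 \sqrt{2}$ ($y{\left(B \right)} = - 4 \sqrt{\frac{1}{2} + 0} = - \frac{4}{\sqrt{2}} = - 4 \frac{\sqrt{2}}{2} = - 2 \sqrt{2}$)
$28 + y{\left(-10 \right)} \left(-109\right) = 28 + - 2 \sqrt{2} \left(-109\right) = 28 + 218 \sqrt{2}$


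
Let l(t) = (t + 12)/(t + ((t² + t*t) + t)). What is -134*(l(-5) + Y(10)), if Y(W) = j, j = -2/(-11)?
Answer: -10519/220 ≈ -47.814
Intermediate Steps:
j = 2/11 (j = -2*(-1/11) = 2/11 ≈ 0.18182)
Y(W) = 2/11
l(t) = (12 + t)/(2*t + 2*t²) (l(t) = (12 + t)/(t + ((t² + t²) + t)) = (12 + t)/(t + (2*t² + t)) = (12 + t)/(t + (t + 2*t²)) = (12 + t)/(2*t + 2*t²))
-134*(l(-5) + Y(10)) = -134*((½)*(12 - 5)/(-5*(1 - 5)) + 2/11) = -134*((½)*(-⅕)*7/(-4) + 2/11) = -134*((½)*(-⅕)*(-¼)*7 + 2/11) = -134*(7/40 + 2/11) = -134*157/440 = -10519/220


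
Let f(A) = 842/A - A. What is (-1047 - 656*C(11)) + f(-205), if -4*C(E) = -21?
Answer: -879472/205 ≈ -4290.1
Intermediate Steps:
f(A) = -A + 842/A
C(E) = 21/4 (C(E) = -¼*(-21) = 21/4)
(-1047 - 656*C(11)) + f(-205) = (-1047 - 656*21/4) + (-1*(-205) + 842/(-205)) = (-1047 - 3444) + (205 + 842*(-1/205)) = -4491 + (205 - 842/205) = -4491 + 41183/205 = -879472/205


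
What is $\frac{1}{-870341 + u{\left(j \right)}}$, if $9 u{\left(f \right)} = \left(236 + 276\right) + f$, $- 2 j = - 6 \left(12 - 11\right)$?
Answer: $- \frac{9}{7832554} \approx -1.1491 \cdot 10^{-6}$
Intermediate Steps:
$j = 3$ ($j = - \frac{\left(-6\right) \left(12 - 11\right)}{2} = - \frac{\left(-6\right) 1}{2} = \left(- \frac{1}{2}\right) \left(-6\right) = 3$)
$u{\left(f \right)} = \frac{512}{9} + \frac{f}{9}$ ($u{\left(f \right)} = \frac{\left(236 + 276\right) + f}{9} = \frac{512 + f}{9} = \frac{512}{9} + \frac{f}{9}$)
$\frac{1}{-870341 + u{\left(j \right)}} = \frac{1}{-870341 + \left(\frac{512}{9} + \frac{1}{9} \cdot 3\right)} = \frac{1}{-870341 + \left(\frac{512}{9} + \frac{1}{3}\right)} = \frac{1}{-870341 + \frac{515}{9}} = \frac{1}{- \frac{7832554}{9}} = - \frac{9}{7832554}$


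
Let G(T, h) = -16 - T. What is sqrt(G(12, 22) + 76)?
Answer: 4*sqrt(3) ≈ 6.9282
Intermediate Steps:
sqrt(G(12, 22) + 76) = sqrt((-16 - 1*12) + 76) = sqrt((-16 - 12) + 76) = sqrt(-28 + 76) = sqrt(48) = 4*sqrt(3)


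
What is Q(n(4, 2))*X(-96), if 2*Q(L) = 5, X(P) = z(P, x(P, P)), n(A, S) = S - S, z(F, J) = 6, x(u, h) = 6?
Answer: 15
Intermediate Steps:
n(A, S) = 0
X(P) = 6
Q(L) = 5/2 (Q(L) = (1/2)*5 = 5/2)
Q(n(4, 2))*X(-96) = (5/2)*6 = 15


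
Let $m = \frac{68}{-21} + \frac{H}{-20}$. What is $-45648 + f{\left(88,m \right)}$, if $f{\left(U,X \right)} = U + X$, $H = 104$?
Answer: $- \frac{4784686}{105} \approx -45568.0$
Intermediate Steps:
$m = - \frac{886}{105}$ ($m = \frac{68}{-21} + \frac{104}{-20} = 68 \left(- \frac{1}{21}\right) + 104 \left(- \frac{1}{20}\right) = - \frac{68}{21} - \frac{26}{5} = - \frac{886}{105} \approx -8.4381$)
$-45648 + f{\left(88,m \right)} = -45648 + \left(88 - \frac{886}{105}\right) = -45648 + \frac{8354}{105} = - \frac{4784686}{105}$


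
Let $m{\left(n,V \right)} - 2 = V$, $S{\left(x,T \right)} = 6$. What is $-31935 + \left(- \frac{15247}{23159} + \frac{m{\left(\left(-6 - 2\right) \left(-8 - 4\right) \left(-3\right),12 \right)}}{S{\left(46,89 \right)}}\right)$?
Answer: $- \frac{2218631623}{69477} \approx -31933.0$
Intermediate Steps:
$m{\left(n,V \right)} = 2 + V$
$-31935 + \left(- \frac{15247}{23159} + \frac{m{\left(\left(-6 - 2\right) \left(-8 - 4\right) \left(-3\right),12 \right)}}{S{\left(46,89 \right)}}\right) = -31935 - \left(\frac{15247}{23159} - \frac{2 + 12}{6}\right) = -31935 + \left(\left(-15247\right) \frac{1}{23159} + 14 \cdot \frac{1}{6}\right) = -31935 + \left(- \frac{15247}{23159} + \frac{7}{3}\right) = -31935 + \frac{116372}{69477} = - \frac{2218631623}{69477}$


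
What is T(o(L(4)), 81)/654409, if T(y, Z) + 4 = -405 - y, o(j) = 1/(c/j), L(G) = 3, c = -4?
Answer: -1633/2617636 ≈ -0.00062385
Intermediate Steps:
o(j) = -j/4 (o(j) = 1/(-4/j) = -j/4)
T(y, Z) = -409 - y (T(y, Z) = -4 + (-405 - y) = -409 - y)
T(o(L(4)), 81)/654409 = (-409 - (-1)*3/4)/654409 = (-409 - 1*(-¾))*(1/654409) = (-409 + ¾)*(1/654409) = -1633/4*1/654409 = -1633/2617636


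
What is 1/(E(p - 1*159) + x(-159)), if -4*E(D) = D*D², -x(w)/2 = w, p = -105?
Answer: 1/4600254 ≈ 2.1738e-7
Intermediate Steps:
x(w) = -2*w
E(D) = -D³/4 (E(D) = -D*D²/4 = -D³/4)
1/(E(p - 1*159) + x(-159)) = 1/(-(-105 - 1*159)³/4 - 2*(-159)) = 1/(-(-105 - 159)³/4 + 318) = 1/(-¼*(-264)³ + 318) = 1/(-¼*(-18399744) + 318) = 1/(4599936 + 318) = 1/4600254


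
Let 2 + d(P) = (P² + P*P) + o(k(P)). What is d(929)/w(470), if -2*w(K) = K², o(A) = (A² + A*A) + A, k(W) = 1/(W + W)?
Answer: -297935561949/19064575690 ≈ -15.628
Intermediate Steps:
k(W) = 1/(2*W)
o(A) = A + 2*A² (o(A) = (A² + A²) + A = 2*A² + A = A + 2*A²)
d(P) = -2 + 2*P² + (1 + 1/P)/(2*P) (d(P) = -2 + ((P² + P*P) + (1/(2*P))*(1 + 2*(1/(2*P)))) = -2 + ((P² + P²) + (1/(2*P))*(1 + 1/P)) = -2 + (2*P² + (1 + 1/P)/(2*P)) = -2 + 2*P² + (1 + 1/P)/(2*P))
w(K) = -K²/2
d(929)/w(470) = ((½)*(1 + 929 + 4*929²*(-1 + 929²))/929²)/((-½*470²)) = ((½)*(1/863041)*(1 + 929 + 4*863041*(-1 + 863041)))/((-½*220900)) = ((½)*(1/863041)*(1 + 929 + 4*863041*863040))/(-110450) = ((½)*(1/863041)*(1 + 929 + 2979355618560))*(-1/110450) = ((½)*(1/863041)*2979355619490)*(-1/110450) = (1489677809745/863041)*(-1/110450) = -297935561949/19064575690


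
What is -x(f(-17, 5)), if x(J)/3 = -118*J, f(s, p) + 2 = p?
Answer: 1062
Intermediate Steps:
f(s, p) = -2 + p
x(J) = -354*J (x(J) = 3*(-118*J) = -354*J)
-x(f(-17, 5)) = -(-354)*(-2 + 5) = -(-354)*3 = -1*(-1062) = 1062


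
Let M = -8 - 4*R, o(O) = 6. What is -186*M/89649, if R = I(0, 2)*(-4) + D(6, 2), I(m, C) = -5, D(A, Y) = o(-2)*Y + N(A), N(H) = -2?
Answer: 7936/29883 ≈ 0.26557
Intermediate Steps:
D(A, Y) = -2 + 6*Y (D(A, Y) = 6*Y - 2 = -2 + 6*Y)
R = 30 (R = -5*(-4) + (-2 + 6*2) = 20 + (-2 + 12) = 20 + 10 = 30)
M = -128 (M = -8 - 4*30 = -8 - 120 = -128)
-186*M/89649 = -186*(-128)/89649 = 23808*(1/89649) = 7936/29883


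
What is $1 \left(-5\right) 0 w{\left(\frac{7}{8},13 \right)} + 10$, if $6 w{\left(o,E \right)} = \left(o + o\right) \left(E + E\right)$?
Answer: $10$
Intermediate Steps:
$w{\left(o,E \right)} = \frac{2 E o}{3}$ ($w{\left(o,E \right)} = \frac{\left(o + o\right) \left(E + E\right)}{6} = \frac{2 o 2 E}{6} = \frac{4 E o}{6} = \frac{2 E o}{3}$)
$1 \left(-5\right) 0 w{\left(\frac{7}{8},13 \right)} + 10 = 1 \left(-5\right) 0 \cdot \frac{2}{3} \cdot 13 \cdot \frac{7}{8} + 10 = \left(-5\right) 0 \cdot \frac{2}{3} \cdot 13 \cdot 7 \cdot \frac{1}{8} + 10 = 0 \cdot \frac{2}{3} \cdot 13 \cdot \frac{7}{8} + 10 = 0 \cdot \frac{91}{12} + 10 = 0 + 10 = 10$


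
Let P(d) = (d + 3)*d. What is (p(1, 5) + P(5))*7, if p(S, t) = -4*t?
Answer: 140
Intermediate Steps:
P(d) = d*(3 + d) (P(d) = (3 + d)*d = d*(3 + d))
(p(1, 5) + P(5))*7 = (-4*5 + 5*(3 + 5))*7 = (-20 + 5*8)*7 = (-20 + 40)*7 = 20*7 = 140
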